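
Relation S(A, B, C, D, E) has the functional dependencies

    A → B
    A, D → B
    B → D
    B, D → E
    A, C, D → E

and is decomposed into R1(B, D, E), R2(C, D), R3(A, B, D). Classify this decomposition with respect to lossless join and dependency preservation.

Lossless test (chase): Rows 1 and 3 agree on B, D; apply B, D→E and equate their E entries. No row becomes fully distinguished — the join is lossy.
Dependency preservation: A, C, D → E is not contained in any single fragment, but the restricted closure of its left-hand side across the fragments still reaches the right-hand side; the remaining FDs each lie inside some fragment. All dependencies are preserved.

lossy but dependency-preserving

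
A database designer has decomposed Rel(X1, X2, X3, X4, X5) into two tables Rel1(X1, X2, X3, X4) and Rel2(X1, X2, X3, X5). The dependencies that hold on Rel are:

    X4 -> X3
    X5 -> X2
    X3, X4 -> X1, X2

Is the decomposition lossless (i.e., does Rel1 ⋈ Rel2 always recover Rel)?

No

Common attributes: Rel1 ∩ Rel2 = {X1, X2, X3}.
No dependency enlarges {X1, X2, X3}, so (X1, X2, X3)⁺ = {X1, X2, X3}.
The closure contains neither all of Rel1 = {X1, X2, X3, X4} nor all of Rel2 = {X1, X2, X3, X5}, so the common attributes are not a superkey of either fragment. The join is lossy.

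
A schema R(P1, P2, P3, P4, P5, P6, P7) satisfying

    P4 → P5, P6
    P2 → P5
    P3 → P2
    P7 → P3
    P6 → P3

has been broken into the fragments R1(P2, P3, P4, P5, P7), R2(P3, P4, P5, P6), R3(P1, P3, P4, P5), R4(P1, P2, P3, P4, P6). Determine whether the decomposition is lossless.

No

Chase test. Columns are P1, P2, P3, P4, P5, P6, P7; row i has aⱼ where attribute j ∈ Ri, else bᵢⱼ.
Initial tableau (one row per fragment):
  row 1: b11 a2 a3 a4 a5 b16 a7
  row 2: b21 b22 a3 a4 a5 a6 b27
  row 3: a1 b32 a3 a4 a5 b36 b37
  row 4: a1 a2 a3 a4 b45 a6 b47
Rows 1 and 2 agree on P4; apply P4→P5, P6 and equate their P5, P6 entries.
Rows 1 and 3 agree on P4; apply P4→P5, P6 and equate their P5, P6 entries.
Rows 1 and 4 agree on P4; apply P4→P5, P6 and equate their P5, P6 entries.
Rows 1 and 2 agree on P3; apply P3→P2 and equate their P2 entries.
Rows 1 and 3 agree on P3; apply P3→P2 and equate their P2 entries.
No row becomes fully distinguished — the join is lossy.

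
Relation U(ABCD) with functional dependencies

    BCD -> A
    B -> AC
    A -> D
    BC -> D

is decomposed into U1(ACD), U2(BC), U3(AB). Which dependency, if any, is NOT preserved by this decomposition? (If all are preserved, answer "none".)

BCD → A: restricted closure across fragments reaches A.
B → AC: restricted closure across fragments reaches AC.
A → D lies within U1.
BC → D: restricted closure across fragments reaches D.
Every dependency is enforceable on the fragments, so the decomposition is dependency-preserving.

none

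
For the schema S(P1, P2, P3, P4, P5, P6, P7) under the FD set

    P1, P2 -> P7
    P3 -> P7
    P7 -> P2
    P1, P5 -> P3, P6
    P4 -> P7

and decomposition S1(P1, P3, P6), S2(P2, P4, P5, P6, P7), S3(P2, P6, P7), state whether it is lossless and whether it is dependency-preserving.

lossy and not dependency-preserving

Lossless test (chase): applying each FD to every pair of rows produces no changes in the tableau, so no row becomes fully distinguished — the join is lossy.
Dependency preservation: the restricted closure of {P1, P2} across the fragments never reaches {P7}, so P1, P2 → P7 cannot be enforced without a join — not preserved.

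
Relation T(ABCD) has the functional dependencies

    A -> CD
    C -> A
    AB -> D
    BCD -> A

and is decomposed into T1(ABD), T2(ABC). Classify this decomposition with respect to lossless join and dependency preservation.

lossless and dependency-preserving

Lossless test: (AB)⁺ = {ABCD}, which contains all of one fragment — lossless.
Dependency preservation: A → CD; BCD → A are not contained in any single fragment, but the restricted closure of each left-hand side across the fragments still reaches the right-hand side; the remaining FDs each lie inside some fragment. All dependencies are preserved.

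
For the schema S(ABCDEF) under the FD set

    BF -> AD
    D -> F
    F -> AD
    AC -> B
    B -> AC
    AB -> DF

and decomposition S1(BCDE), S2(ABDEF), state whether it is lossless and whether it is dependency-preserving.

Lossless test: (BDE)⁺ = {ABCDEF}, which contains all of one fragment — lossless.
Dependency preservation: the restricted closure of {AC} across the fragments never reaches {B}, so AC → B cannot be enforced without a join — not preserved.

lossless but not dependency-preserving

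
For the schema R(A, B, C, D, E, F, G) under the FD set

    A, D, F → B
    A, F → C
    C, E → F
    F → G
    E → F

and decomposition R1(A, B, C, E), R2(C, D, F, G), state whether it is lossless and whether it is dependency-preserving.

lossy and not dependency-preserving

Lossless test: (C)⁺ = {C}, which is a superkey of neither fragment — lossy.
Dependency preservation: the restricted closure of {A, D, F} across the fragments never reaches {B}, so A, D, F → B cannot be enforced without a join — not preserved.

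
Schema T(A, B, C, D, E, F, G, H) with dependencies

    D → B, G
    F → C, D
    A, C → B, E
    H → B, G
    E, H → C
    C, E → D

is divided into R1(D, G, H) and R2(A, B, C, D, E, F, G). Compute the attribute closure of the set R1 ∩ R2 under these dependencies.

B, D, G

R1 ∩ R2 = {D, G}.
D → B, G applies, adding B
Closure: {B, D, G}.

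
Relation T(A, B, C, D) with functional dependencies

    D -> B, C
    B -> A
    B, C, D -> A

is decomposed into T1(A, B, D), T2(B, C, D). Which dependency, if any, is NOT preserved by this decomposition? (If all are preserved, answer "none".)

none

D → B, C lies within T2.
B → A lies within T1.
B, C, D → A: restricted closure across fragments reaches A.
Every dependency is enforceable on the fragments, so the decomposition is dependency-preserving.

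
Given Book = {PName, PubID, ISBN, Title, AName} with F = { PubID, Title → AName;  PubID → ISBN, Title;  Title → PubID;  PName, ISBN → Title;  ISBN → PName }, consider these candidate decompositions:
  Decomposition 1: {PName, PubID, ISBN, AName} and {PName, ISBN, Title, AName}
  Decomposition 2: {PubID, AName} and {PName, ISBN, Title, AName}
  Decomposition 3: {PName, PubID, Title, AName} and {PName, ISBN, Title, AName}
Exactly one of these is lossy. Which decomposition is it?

Decomposition 1: common = {PName, ISBN, AName}, closure = {PName, PubID, ISBN, Title, AName} → lossless.
Decomposition 2: common = {AName}, closure = {AName} → lossy.
Decomposition 3: common = {PName, Title, AName}, closure = {PName, PubID, ISBN, Title, AName} → lossless.

Decomposition 2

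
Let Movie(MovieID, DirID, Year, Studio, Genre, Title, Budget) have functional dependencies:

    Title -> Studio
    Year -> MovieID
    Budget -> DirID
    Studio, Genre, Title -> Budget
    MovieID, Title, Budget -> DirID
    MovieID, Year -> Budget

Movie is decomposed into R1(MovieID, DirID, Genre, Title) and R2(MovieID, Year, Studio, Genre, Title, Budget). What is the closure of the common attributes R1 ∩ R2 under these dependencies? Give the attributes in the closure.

R1 ∩ R2 = {MovieID, Genre, Title}.
Title → Studio applies, adding Studio
Studio, Genre, Title → Budget applies, adding Budget
MovieID, Title, Budget → DirID applies, adding DirID
Closure: {MovieID, DirID, Studio, Genre, Title, Budget}.

MovieID, DirID, Studio, Genre, Title, Budget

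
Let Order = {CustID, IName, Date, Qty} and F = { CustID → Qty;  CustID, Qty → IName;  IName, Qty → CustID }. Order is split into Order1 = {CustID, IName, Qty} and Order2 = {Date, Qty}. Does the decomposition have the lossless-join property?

No

Common attributes: Order1 ∩ Order2 = {Qty}.
No dependency enlarges {Qty}, so (Qty)⁺ = {Qty}.
The closure contains neither all of Order1 = {CustID, IName, Qty} nor all of Order2 = {Date, Qty}, so the common attributes are not a superkey of either fragment. The join is lossy.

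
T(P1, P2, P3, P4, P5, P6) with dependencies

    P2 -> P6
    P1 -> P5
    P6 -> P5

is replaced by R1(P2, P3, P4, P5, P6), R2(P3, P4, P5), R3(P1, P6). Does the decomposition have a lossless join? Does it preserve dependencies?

lossy and not dependency-preserving

Lossless test (chase): Rows 1 and 3 agree on P6; apply P6→P5 and equate their P5 entries. No row becomes fully distinguished — the join is lossy.
Dependency preservation: the restricted closure of {P1} across the fragments never reaches {P5}, so P1 → P5 cannot be enforced without a join — not preserved.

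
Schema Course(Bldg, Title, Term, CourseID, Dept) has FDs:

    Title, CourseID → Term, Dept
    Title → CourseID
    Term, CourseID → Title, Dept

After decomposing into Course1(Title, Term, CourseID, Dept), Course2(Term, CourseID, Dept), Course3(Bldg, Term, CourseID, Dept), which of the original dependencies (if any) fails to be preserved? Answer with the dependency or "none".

none

Title, CourseID → Term, Dept lies within Course1.
Title → CourseID lies within Course1.
Term, CourseID → Title, Dept lies within Course1.
Every dependency is enforceable on the fragments, so the decomposition is dependency-preserving.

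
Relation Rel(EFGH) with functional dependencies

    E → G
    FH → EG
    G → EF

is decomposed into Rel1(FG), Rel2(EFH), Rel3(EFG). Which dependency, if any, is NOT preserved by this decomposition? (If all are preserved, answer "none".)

E → G lies within Rel3.
FH → EG: restricted closure across fragments reaches EG.
G → EF lies within Rel3.
Every dependency is enforceable on the fragments, so the decomposition is dependency-preserving.

none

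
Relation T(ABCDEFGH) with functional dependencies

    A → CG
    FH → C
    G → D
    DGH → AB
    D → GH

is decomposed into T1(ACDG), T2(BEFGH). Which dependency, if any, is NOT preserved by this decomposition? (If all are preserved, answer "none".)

Check FH → C: no single fragment contains all of {CFH}, and the restricted closure of {FH} across the fragments never reaches {C}.
A → CG is preserved.
G → D is preserved.
DGH → AB is preserved.
D → GH is preserved.

FH → C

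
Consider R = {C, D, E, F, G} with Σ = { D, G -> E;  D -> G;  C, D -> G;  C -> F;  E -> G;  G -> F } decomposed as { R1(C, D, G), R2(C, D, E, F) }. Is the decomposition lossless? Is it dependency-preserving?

lossless but not dependency-preserving

Lossless test: (C, D)⁺ = {C, D, E, F, G}, which contains all of one fragment — lossless.
Dependency preservation: the restricted closure of {E} across the fragments never reaches {G}, so E → G cannot be enforced without a join — not preserved.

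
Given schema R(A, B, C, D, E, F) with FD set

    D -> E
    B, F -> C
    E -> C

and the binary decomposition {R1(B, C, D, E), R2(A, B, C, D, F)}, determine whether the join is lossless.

Common attributes: R1 ∩ R2 = {B, C, D}.
Closure of {B, C, D}: D → E applies, adding E. So (B, C, D)⁺ = {B, C, D, E}.
This closure contains every attribute of R1, so R1 ∩ R2 → R1. The join is lossless.

Yes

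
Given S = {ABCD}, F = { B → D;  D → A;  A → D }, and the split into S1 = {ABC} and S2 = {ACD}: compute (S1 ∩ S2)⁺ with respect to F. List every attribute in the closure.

ACD

S1 ∩ S2 = {AC}.
A → D applies, adding D
Closure: {ACD}.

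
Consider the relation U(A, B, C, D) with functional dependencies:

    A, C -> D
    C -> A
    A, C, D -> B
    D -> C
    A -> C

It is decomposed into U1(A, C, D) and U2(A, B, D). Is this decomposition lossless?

Common attributes: U1 ∩ U2 = {A, D}.
Closure of {A, D}: D → C applies, adding C; A, C, D → B applies, adding B. So (A, D)⁺ = {A, B, C, D}.
This closure contains every attribute of U1, so U1 ∩ U2 → U1. The join is lossless.

Yes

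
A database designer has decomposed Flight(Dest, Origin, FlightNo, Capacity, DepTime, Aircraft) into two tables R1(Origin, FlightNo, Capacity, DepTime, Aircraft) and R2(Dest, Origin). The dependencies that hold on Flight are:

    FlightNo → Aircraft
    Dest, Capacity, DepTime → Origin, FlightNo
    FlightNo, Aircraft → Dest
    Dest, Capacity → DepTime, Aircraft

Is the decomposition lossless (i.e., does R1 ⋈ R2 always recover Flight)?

No

Common attributes: R1 ∩ R2 = {Origin}.
No dependency enlarges {Origin}, so (Origin)⁺ = {Origin}.
The closure contains neither all of R1 = {Origin, FlightNo, Capacity, DepTime, Aircraft} nor all of R2 = {Dest, Origin}, so the common attributes are not a superkey of either fragment. The join is lossy.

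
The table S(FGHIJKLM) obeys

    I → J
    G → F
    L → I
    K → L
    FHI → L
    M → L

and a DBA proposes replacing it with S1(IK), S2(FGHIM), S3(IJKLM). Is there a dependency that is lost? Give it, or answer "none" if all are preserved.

FHI → L

Check FHI → L: no single fragment contains all of {FHIL}, and the restricted closure of {FHI} across the fragments never reaches {L}.
I → J is preserved.
G → F is preserved.
L → I is preserved.
K → L is preserved.
M → L is preserved.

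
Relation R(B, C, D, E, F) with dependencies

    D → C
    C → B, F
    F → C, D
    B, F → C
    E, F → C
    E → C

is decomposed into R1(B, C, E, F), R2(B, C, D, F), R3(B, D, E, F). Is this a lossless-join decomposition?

Yes

Chase test. Columns are B, C, D, E, F; row i has aⱼ where attribute j ∈ Ri, else bᵢⱼ.
Initial tableau (one row per fragment):
  row 1: a1 a2 b13 a4 a5
  row 2: a1 a2 a3 b24 a5
  row 3: a1 b32 a3 a4 a5
Rows 2 and 3 agree on D; apply D→C and equate their C entries.
Rows 1 and 2 agree on F; apply F→C, D and equate their C, D entries.
Row 1 is now all distinguished symbols — the join is lossless.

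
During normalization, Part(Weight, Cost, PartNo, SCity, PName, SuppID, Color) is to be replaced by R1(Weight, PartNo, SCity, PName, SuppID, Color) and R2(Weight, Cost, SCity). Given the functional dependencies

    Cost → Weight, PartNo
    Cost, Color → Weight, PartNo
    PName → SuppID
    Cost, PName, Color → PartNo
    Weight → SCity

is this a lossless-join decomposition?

No

Common attributes: R1 ∩ R2 = {Weight, SCity}.
No dependency enlarges {Weight, SCity}, so (Weight, SCity)⁺ = {Weight, SCity}.
The closure contains neither all of R1 = {Weight, PartNo, SCity, PName, SuppID, Color} nor all of R2 = {Weight, Cost, SCity}, so the common attributes are not a superkey of either fragment. The join is lossy.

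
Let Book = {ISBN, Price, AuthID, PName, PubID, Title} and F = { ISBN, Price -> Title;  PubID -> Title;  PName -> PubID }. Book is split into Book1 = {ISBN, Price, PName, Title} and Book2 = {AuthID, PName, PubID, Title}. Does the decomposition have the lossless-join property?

No

Common attributes: Book1 ∩ Book2 = {PName, Title}.
Closure of {PName, Title}: PName → PubID applies, adding PubID. So (PName, Title)⁺ = {PName, PubID, Title}.
The closure contains neither all of Book1 = {ISBN, Price, PName, Title} nor all of Book2 = {AuthID, PName, PubID, Title}, so the common attributes are not a superkey of either fragment. The join is lossy.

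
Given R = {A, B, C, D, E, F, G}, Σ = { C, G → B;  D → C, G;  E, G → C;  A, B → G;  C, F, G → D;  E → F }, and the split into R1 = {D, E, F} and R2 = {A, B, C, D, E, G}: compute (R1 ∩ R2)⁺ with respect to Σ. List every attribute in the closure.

R1 ∩ R2 = {D, E}.
D → C, G applies, adding C, G
E → F applies, adding F
C, G → B applies, adding B
Closure: {B, C, D, E, F, G}.

B, C, D, E, F, G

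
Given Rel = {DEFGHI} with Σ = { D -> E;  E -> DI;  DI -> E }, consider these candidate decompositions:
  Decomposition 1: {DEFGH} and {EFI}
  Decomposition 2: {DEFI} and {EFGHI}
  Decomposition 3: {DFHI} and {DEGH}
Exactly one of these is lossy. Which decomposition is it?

Decomposition 3

Decomposition 1: common = {EF}, closure = {DEFI} → lossless.
Decomposition 2: common = {EFI}, closure = {DEFI} → lossless.
Decomposition 3: common = {DH}, closure = {DEHI} → lossy.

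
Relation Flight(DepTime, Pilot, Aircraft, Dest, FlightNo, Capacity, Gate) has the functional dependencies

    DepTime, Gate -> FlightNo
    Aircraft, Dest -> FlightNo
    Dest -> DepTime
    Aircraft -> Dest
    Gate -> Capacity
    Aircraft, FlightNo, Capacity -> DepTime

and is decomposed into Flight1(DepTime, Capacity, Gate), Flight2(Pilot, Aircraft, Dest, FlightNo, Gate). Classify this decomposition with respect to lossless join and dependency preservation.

Lossless test: (Gate)⁺ = {Capacity, Gate}, which is a superkey of neither fragment — lossy.
Dependency preservation: the restricted closure of {DepTime, Gate} across the fragments never reaches {FlightNo}, so DepTime, Gate → FlightNo cannot be enforced without a join — not preserved.

lossy and not dependency-preserving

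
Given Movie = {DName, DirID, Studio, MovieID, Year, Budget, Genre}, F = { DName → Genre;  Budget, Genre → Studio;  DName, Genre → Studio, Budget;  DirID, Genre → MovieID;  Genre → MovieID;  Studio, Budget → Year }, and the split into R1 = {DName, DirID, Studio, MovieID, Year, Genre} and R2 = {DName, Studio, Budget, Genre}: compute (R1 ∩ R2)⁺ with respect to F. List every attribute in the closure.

R1 ∩ R2 = {DName, Studio, Genre}.
DName, Genre → Studio, Budget applies, adding Budget
Genre → MovieID applies, adding MovieID
Studio, Budget → Year applies, adding Year
Closure: {DName, Studio, MovieID, Year, Budget, Genre}.

DName, Studio, MovieID, Year, Budget, Genre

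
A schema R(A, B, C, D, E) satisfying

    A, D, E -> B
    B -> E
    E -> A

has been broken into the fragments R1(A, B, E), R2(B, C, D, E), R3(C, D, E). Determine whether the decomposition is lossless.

Chase test. Columns are A, B, C, D, E; row i has aⱼ where attribute j ∈ Ri, else bᵢⱼ.
Initial tableau (one row per fragment):
  row 1: a1 a2 b13 b14 a5
  row 2: b21 a2 a3 a4 a5
  row 3: b31 b32 a3 a4 a5
Rows 1 and 2 agree on E; apply E→A and equate their A entries.
Rows 1 and 3 agree on E; apply E→A and equate their A entries.
Rows 2 and 3 agree on A, D, E; apply A, D, E→B and equate their B entries.
Row 2 is now all distinguished symbols — the join is lossless.

Yes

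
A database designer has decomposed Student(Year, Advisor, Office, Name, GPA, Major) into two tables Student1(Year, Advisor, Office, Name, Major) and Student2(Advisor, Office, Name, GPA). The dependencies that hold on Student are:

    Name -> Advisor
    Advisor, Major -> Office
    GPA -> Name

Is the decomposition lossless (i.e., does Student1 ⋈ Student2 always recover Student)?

No

Common attributes: Student1 ∩ Student2 = {Advisor, Office, Name}.
No dependency enlarges {Advisor, Office, Name}, so (Advisor, Office, Name)⁺ = {Advisor, Office, Name}.
The closure contains neither all of Student1 = {Year, Advisor, Office, Name, Major} nor all of Student2 = {Advisor, Office, Name, GPA}, so the common attributes are not a superkey of either fragment. The join is lossy.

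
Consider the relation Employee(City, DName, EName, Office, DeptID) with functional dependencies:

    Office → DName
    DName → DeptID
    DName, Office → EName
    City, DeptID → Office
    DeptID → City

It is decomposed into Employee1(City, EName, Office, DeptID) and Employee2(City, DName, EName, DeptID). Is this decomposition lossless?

Common attributes: Employee1 ∩ Employee2 = {City, EName, DeptID}.
Closure of {City, EName, DeptID}: City, DeptID → Office applies, adding Office; Office → DName applies, adding DName. So (City, EName, DeptID)⁺ = {City, DName, EName, Office, DeptID}.
This closure contains every attribute of Employee1, so Employee1 ∩ Employee2 → Employee1. The join is lossless.

Yes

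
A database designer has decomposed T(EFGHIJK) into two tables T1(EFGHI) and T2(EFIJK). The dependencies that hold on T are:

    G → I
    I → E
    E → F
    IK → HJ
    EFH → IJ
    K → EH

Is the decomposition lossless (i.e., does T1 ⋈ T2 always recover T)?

Common attributes: T1 ∩ T2 = {EFI}.
No dependency enlarges {EFI}, so (EFI)⁺ = {EFI}.
The closure contains neither all of T1 = {EFGHI} nor all of T2 = {EFIJK}, so the common attributes are not a superkey of either fragment. The join is lossy.

No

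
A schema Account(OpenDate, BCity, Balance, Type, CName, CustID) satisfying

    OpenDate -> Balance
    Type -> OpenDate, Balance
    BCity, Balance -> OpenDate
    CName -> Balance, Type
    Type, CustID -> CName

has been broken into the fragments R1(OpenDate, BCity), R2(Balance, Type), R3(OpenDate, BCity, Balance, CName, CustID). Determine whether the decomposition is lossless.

No

Chase test. Columns are OpenDate, BCity, Balance, Type, CName, CustID; row i has aⱼ where attribute j ∈ Ri, else bᵢⱼ.
Initial tableau (one row per fragment):
  row 1: a1 a2 b13 b14 b15 b16
  row 2: b21 b22 a3 a4 b25 b26
  row 3: a1 a2 a3 b34 a5 a6
Rows 1 and 3 agree on OpenDate; apply OpenDate→Balance and equate their Balance entries.
No row becomes fully distinguished — the join is lossy.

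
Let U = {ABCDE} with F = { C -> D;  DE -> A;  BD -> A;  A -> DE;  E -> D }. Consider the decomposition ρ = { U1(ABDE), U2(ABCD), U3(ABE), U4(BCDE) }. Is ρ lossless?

Chase test. Columns are ABCDE; row i has aⱼ where attribute j ∈ Ui, else bᵢⱼ.
Initial tableau (one row per fragment):
  row 1: a1 a2 b13 a4 a5
  row 2: a1 a2 a3 a4 b25
  row 3: a1 a2 b33 b34 a5
  row 4: b41 a2 a3 a4 a5
Rows 1 and 4 agree on DE; apply DE→A and equate their A entries.
Rows 1 and 2 agree on A; apply A→DE and equate their DE entries.
Rows 1 and 3 agree on A; apply A→DE and equate their DE entries.
Row 2 is now all distinguished symbols — the join is lossless.

Yes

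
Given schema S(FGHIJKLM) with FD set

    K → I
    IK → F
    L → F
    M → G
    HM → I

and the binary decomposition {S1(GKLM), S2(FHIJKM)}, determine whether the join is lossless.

No

Common attributes: S1 ∩ S2 = {KM}.
Closure of {KM}: K → I applies, adding I; IK → F applies, adding F; M → G applies, adding G. So (KM)⁺ = {FGIKM}.
The closure contains neither all of S1 = {GKLM} nor all of S2 = {FHIJKM}, so the common attributes are not a superkey of either fragment. The join is lossy.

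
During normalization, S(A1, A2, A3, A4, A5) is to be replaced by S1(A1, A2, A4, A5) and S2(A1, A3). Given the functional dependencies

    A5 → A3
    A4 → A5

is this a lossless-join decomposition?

Common attributes: S1 ∩ S2 = {A1}.
No dependency enlarges {A1}, so (A1)⁺ = {A1}.
The closure contains neither all of S1 = {A1, A2, A4, A5} nor all of S2 = {A1, A3}, so the common attributes are not a superkey of either fragment. The join is lossy.

No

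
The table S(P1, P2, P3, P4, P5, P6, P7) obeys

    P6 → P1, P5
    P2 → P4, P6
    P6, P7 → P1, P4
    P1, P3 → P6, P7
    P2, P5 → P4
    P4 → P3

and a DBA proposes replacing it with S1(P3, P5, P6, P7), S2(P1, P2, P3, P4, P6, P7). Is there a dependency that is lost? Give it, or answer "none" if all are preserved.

none

P6 → P1, P5: restricted closure across fragments reaches P1, P5.
P2 → P4, P6 lies within S2.
P6, P7 → P1, P4 lies within S2.
P1, P3 → P6, P7 lies within S2.
P2, P5 → P4: restricted closure across fragments reaches P4.
P4 → P3 lies within S2.
Every dependency is enforceable on the fragments, so the decomposition is dependency-preserving.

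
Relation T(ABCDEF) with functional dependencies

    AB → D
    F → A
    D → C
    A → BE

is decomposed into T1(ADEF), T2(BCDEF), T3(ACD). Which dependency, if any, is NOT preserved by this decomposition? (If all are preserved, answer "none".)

Check A → BE: no single fragment contains all of {ABE}, and the restricted closure of {A} across the fragments never reaches {BE}.
AB → D is preserved.
F → A is preserved.
D → C is preserved.

A → BE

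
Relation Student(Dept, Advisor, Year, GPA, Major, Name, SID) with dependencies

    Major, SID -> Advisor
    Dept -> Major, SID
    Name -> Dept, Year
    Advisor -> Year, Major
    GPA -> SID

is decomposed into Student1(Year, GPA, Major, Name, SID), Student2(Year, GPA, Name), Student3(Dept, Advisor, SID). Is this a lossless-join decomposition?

No

Chase test. Columns are Dept, Advisor, Year, GPA, Major, Name, SID; row i has aⱼ where attribute j ∈ Studenti, else bᵢⱼ.
Initial tableau (one row per fragment):
  row 1: b11 b12 a3 a4 a5 a6 a7
  row 2: b21 b22 a3 a4 b25 a6 b27
  row 3: a1 a2 b33 b34 b35 b36 a7
Rows 1 and 2 agree on Name; apply Name→Dept, Year and equate their Dept, Year entries.
Rows 1 and 2 agree on GPA; apply GPA→SID and equate their SID entries.
Rows 1 and 2 agree on Dept; apply Dept→Major, SID and equate their Major, SID entries.
Rows 1 and 2 agree on Major, SID; apply Major, SID→Advisor and equate their Advisor entries.
No row becomes fully distinguished — the join is lossy.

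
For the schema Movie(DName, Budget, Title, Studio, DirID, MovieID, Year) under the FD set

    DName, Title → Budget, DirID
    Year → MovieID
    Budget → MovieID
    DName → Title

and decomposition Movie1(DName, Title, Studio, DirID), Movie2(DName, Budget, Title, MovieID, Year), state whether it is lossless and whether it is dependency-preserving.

lossy but dependency-preserving

Lossless test: (DName, Title)⁺ = {DName, Budget, Title, DirID, MovieID}, which is a superkey of neither fragment — lossy.
Dependency preservation: DName, Title → Budget, DirID is not contained in any single fragment, but the restricted closure of its left-hand side across the fragments still reaches the right-hand side; the remaining FDs each lie inside some fragment. All dependencies are preserved.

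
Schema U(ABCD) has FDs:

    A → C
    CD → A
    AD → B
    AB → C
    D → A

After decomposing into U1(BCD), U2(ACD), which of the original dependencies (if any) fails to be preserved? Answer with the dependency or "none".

A → C lies within U2.
CD → A lies within U2.
AD → B: restricted closure across fragments reaches B.
AB → C: restricted closure across fragments reaches C.
D → A lies within U2.
Every dependency is enforceable on the fragments, so the decomposition is dependency-preserving.

none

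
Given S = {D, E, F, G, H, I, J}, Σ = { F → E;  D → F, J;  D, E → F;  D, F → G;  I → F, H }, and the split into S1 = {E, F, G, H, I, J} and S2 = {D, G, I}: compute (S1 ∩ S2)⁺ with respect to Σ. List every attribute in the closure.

E, F, G, H, I

S1 ∩ S2 = {G, I}.
I → F, H applies, adding F, H
F → E applies, adding E
Closure: {E, F, G, H, I}.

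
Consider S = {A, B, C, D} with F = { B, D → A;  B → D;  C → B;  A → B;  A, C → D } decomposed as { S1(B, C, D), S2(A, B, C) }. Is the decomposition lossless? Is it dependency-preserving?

Lossless test: (B, C)⁺ = {A, B, C, D}, which contains all of one fragment — lossless.
Dependency preservation: B, D → A; A, C → D are not contained in any single fragment, but the restricted closure of each left-hand side across the fragments still reaches the right-hand side; the remaining FDs each lie inside some fragment. All dependencies are preserved.

lossless and dependency-preserving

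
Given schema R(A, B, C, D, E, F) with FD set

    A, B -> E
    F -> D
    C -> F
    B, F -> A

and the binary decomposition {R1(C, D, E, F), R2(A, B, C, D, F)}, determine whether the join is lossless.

Common attributes: R1 ∩ R2 = {C, D, F}.
No dependency enlarges {C, D, F}, so (C, D, F)⁺ = {C, D, F}.
The closure contains neither all of R1 = {C, D, E, F} nor all of R2 = {A, B, C, D, F}, so the common attributes are not a superkey of either fragment. The join is lossy.

No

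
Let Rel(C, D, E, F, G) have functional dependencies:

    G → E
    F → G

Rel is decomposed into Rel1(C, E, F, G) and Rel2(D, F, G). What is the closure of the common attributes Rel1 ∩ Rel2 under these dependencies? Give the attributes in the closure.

E, F, G

Rel1 ∩ Rel2 = {F, G}.
G → E applies, adding E
Closure: {E, F, G}.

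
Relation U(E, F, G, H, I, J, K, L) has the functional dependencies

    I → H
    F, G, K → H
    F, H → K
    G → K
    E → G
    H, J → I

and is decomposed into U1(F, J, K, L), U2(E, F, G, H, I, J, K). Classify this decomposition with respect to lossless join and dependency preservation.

lossy but dependency-preserving

Lossless test: (F, J, K)⁺ = {F, J, K}, which is a superkey of neither fragment — lossy.
Dependency preservation: every FD's attributes lie within a single fragment, so each can be enforced locally — preserved.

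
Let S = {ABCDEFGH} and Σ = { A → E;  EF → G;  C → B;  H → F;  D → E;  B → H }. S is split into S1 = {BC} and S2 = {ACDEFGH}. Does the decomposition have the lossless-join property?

Yes

Common attributes: S1 ∩ S2 = {C}.
Closure of {C}: C → B applies, adding B; B → H applies, adding H; H → F applies, adding F. So (C)⁺ = {BCFH}.
This closure contains every attribute of S1, so S1 ∩ S2 → S1. The join is lossless.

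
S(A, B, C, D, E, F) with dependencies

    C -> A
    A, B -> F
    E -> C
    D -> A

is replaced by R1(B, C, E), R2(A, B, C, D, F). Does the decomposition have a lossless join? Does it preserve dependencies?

Lossless test: (B, C)⁺ = {A, B, C, F}, which is a superkey of neither fragment — lossy.
Dependency preservation: every FD's attributes lie within a single fragment, so each can be enforced locally — preserved.

lossy but dependency-preserving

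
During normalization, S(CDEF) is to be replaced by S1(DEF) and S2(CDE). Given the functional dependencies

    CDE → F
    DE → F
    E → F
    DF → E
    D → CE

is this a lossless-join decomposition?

Yes

Common attributes: S1 ∩ S2 = {DE}.
Closure of {DE}: DE → F applies, adding F; D → CE applies, adding C. So (DE)⁺ = {CDEF}.
This closure contains every attribute of S1, so S1 ∩ S2 → S1. The join is lossless.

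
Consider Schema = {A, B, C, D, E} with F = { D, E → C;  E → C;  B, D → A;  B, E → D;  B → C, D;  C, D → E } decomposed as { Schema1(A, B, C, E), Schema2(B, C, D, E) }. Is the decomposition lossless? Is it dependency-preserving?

Lossless test: (B, C, E)⁺ = {A, B, C, D, E}, which contains all of one fragment — lossless.
Dependency preservation: B, D → A is not contained in any single fragment, but the restricted closure of its left-hand side across the fragments still reaches the right-hand side; the remaining FDs each lie inside some fragment. All dependencies are preserved.

lossless and dependency-preserving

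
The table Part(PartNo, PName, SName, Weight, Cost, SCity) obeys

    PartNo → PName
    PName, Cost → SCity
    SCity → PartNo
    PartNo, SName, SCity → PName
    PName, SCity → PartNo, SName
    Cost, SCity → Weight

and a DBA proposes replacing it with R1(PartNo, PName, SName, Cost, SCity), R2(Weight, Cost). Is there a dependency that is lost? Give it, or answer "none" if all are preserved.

Check Cost, SCity → Weight: no single fragment contains all of {Weight, Cost, SCity}, and the restricted closure of {Cost, SCity} across the fragments never reaches {Weight}.
PartNo → PName is preserved.
PName, Cost → SCity is preserved.
SCity → PartNo is preserved.
PartNo, SName, SCity → PName is preserved.
PName, SCity → PartNo, SName is preserved.

Cost, SCity → Weight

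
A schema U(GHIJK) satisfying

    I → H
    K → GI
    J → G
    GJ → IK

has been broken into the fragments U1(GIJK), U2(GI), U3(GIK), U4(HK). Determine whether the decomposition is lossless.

Yes

Chase test. Columns are GHIJK; row i has aⱼ where attribute j ∈ Ui, else bᵢⱼ.
Initial tableau (one row per fragment):
  row 1: a1 b12 a3 a4 a5
  row 2: a1 b22 a3 b24 b25
  row 3: a1 b32 a3 b34 a5
  row 4: b41 a2 b43 b44 a5
Rows 1 and 2 agree on I; apply I→H and equate their H entries.
Rows 1 and 3 agree on I; apply I→H and equate their H entries.
Rows 1 and 4 agree on K; apply K→GI and equate their GI entries.
Rows 1 and 4 agree on I; apply I→H and equate their H entries.
Row 1 is now all distinguished symbols — the join is lossless.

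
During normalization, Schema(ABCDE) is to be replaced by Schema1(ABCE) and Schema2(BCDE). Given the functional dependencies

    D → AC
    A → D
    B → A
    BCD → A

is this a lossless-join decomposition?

Common attributes: Schema1 ∩ Schema2 = {BCE}.
Closure of {BCE}: B → A applies, adding A; A → D applies, adding D. So (BCE)⁺ = {ABCDE}.
This closure contains every attribute of Schema1, so Schema1 ∩ Schema2 → Schema1. The join is lossless.

Yes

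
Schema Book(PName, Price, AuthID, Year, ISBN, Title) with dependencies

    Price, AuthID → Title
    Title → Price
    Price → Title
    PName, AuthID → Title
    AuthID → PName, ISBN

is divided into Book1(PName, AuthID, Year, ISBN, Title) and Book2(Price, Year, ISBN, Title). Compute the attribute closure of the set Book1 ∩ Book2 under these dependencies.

Price, Year, ISBN, Title

Book1 ∩ Book2 = {Year, ISBN, Title}.
Title → Price applies, adding Price
Closure: {Price, Year, ISBN, Title}.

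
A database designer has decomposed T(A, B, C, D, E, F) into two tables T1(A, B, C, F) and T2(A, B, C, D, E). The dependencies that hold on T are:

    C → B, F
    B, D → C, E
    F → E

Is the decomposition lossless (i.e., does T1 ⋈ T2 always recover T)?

Common attributes: T1 ∩ T2 = {A, B, C}.
Closure of {A, B, C}: C → B, F applies, adding F; F → E applies, adding E. So (A, B, C)⁺ = {A, B, C, E, F}.
This closure contains every attribute of T1, so T1 ∩ T2 → T1. The join is lossless.

Yes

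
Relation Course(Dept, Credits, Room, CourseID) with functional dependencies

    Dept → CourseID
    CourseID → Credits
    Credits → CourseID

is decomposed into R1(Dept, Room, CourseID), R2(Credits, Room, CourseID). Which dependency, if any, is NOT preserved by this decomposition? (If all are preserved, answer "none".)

Dept → CourseID lies within R1.
CourseID → Credits lies within R2.
Credits → CourseID lies within R2.
Every dependency is enforceable on the fragments, so the decomposition is dependency-preserving.

none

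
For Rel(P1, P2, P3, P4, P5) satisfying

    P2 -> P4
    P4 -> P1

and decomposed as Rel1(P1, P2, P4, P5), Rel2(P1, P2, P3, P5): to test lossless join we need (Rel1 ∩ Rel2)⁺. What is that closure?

P1, P2, P4, P5

Rel1 ∩ Rel2 = {P1, P2, P5}.
P2 → P4 applies, adding P4
Closure: {P1, P2, P4, P5}.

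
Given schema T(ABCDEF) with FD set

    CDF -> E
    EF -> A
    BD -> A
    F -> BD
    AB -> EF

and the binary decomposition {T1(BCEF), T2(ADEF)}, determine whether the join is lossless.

Common attributes: T1 ∩ T2 = {EF}.
Closure of {EF}: EF → A applies, adding A; F → BD applies, adding BD. So (EF)⁺ = {ABDEF}.
This closure contains every attribute of T2, so T1 ∩ T2 → T2. The join is lossless.

Yes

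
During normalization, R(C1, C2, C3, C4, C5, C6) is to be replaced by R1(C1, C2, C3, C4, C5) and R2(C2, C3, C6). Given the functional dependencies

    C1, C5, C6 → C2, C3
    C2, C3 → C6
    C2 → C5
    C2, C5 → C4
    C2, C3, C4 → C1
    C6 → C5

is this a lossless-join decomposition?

Yes

Common attributes: R1 ∩ R2 = {C2, C3}.
Closure of {C2, C3}: C2, C3 → C6 applies, adding C6; C2 → C5 applies, adding C5; C2, C5 → C4 applies, adding C4; C2, C3, C4 → C1 applies, adding C1. So (C2, C3)⁺ = {C1, C2, C3, C4, C5, C6}.
This closure contains every attribute of R1, so R1 ∩ R2 → R1. The join is lossless.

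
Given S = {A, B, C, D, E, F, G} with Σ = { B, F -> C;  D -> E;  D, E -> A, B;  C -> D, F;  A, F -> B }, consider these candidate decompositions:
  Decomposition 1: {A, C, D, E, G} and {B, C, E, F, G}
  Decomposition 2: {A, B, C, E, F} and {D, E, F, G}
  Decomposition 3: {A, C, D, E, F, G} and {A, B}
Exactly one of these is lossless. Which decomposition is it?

Decomposition 1

Decomposition 1: common = {C, E, G}, closure = {A, B, C, D, E, F, G} → lossless.
Decomposition 2: common = {E, F}, closure = {E, F} → lossy.
Decomposition 3: common = {A}, closure = {A} → lossy.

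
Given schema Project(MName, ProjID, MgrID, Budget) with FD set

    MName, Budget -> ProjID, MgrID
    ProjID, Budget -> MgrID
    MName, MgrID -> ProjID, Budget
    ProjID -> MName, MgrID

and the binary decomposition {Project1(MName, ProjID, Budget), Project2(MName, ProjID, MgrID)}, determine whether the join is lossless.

Common attributes: Project1 ∩ Project2 = {MName, ProjID}.
Closure of {MName, ProjID}: ProjID → MName, MgrID applies, adding MgrID; MName, MgrID → ProjID, Budget applies, adding Budget. So (MName, ProjID)⁺ = {MName, ProjID, MgrID, Budget}.
This closure contains every attribute of Project1, so Project1 ∩ Project2 → Project1. The join is lossless.

Yes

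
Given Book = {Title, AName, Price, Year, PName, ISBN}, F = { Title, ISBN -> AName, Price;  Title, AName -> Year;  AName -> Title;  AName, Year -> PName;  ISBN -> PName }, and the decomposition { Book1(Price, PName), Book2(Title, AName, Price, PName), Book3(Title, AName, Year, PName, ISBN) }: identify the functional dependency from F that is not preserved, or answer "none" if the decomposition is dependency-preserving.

Check Title, ISBN → AName, Price: no single fragment contains all of {Title, AName, Price, ISBN}, and the restricted closure of {Title, ISBN} across the fragments never reaches {AName, Price}.
Title, AName → Year is preserved.
AName → Title is preserved.
AName, Year → PName is preserved.
ISBN → PName is preserved.

Title, ISBN -> AName, Price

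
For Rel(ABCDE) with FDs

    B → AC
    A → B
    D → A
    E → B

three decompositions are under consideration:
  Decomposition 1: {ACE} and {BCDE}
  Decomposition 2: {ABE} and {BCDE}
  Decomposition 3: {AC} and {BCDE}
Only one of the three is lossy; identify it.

Decomposition 3

Decomposition 1: common = {CE}, closure = {ABCE} → lossless.
Decomposition 2: common = {BE}, closure = {ABCE} → lossless.
Decomposition 3: common = {C}, closure = {C} → lossy.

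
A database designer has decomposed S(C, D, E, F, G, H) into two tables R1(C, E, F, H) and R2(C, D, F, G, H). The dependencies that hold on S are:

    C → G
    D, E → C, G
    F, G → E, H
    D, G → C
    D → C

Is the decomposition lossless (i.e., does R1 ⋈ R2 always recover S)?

Yes

Common attributes: R1 ∩ R2 = {C, F, H}.
Closure of {C, F, H}: C → G applies, adding G; F, G → E, H applies, adding E. So (C, F, H)⁺ = {C, E, F, G, H}.
This closure contains every attribute of R1, so R1 ∩ R2 → R1. The join is lossless.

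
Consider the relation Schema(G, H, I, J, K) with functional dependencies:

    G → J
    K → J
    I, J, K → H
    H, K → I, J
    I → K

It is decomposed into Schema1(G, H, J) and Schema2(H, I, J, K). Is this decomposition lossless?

Common attributes: Schema1 ∩ Schema2 = {H, J}.
No dependency enlarges {H, J}, so (H, J)⁺ = {H, J}.
The closure contains neither all of Schema1 = {G, H, J} nor all of Schema2 = {H, I, J, K}, so the common attributes are not a superkey of either fragment. The join is lossy.

No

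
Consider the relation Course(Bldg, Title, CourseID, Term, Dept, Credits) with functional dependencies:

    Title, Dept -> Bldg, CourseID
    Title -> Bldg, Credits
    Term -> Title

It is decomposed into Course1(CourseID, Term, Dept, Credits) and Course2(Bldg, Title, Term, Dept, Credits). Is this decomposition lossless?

Yes

Common attributes: Course1 ∩ Course2 = {Term, Dept, Credits}.
Closure of {Term, Dept, Credits}: Term → Title applies, adding Title; Title, Dept → Bldg, CourseID applies, adding Bldg, CourseID. So (Term, Dept, Credits)⁺ = {Bldg, Title, CourseID, Term, Dept, Credits}.
This closure contains every attribute of Course1, so Course1 ∩ Course2 → Course1. The join is lossless.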